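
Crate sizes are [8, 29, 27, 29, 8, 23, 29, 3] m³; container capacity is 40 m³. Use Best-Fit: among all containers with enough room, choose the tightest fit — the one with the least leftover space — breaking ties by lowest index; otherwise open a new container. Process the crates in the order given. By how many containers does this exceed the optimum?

0

Best-Fit: [8,29,3] [27] [29,8] [23] [29] → 5 containers.
5 crates exceed 20 m³ (half the capacity), and no two of those can share a container, so at least 5 containers are needed.
So 5 is already optimal.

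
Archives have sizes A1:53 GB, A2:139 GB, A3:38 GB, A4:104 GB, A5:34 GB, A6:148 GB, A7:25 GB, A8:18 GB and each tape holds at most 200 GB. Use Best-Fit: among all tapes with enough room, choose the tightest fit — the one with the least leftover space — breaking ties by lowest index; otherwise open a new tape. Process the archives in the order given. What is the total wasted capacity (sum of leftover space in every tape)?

41

tape 1: place A1 (53 GB), 147 GB left
tape 1: place A2 (139 GB), 8 GB left
tape 2: place A3 (38 GB), 162 GB left
tape 2: place A4 (104 GB), 58 GB left
tape 2: place A5 (34 GB), 24 GB left
tape 3: place A6 (148 GB), 52 GB left
tape 3: place A7 (25 GB), 27 GB left
tape 2: place A8 (18 GB), 6 GB left
3 tapes × 200 GB = 600 GB; used 559 GB; unused 41 GB.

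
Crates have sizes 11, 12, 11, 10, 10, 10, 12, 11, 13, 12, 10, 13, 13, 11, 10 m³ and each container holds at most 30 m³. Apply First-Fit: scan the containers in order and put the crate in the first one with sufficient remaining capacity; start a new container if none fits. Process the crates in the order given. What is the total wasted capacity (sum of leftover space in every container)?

container 1: place 11 m³, 19 m³ left
container 1: place 12 m³, 7 m³ left
container 2: place 11 m³, 19 m³ left
container 2: place 10 m³, 9 m³ left
container 3: place 10 m³, 20 m³ left
container 3: place 10 m³, 10 m³ left
container 4: place 12 m³, 18 m³ left
container 4: place 11 m³, 7 m³ left
container 5: place 13 m³, 17 m³ left
container 5: place 12 m³, 5 m³ left
container 3: place 10 m³, 0 m³ left
container 6: place 13 m³, 17 m³ left
container 6: place 13 m³, 4 m³ left
container 7: place 11 m³, 19 m³ left
container 7: place 10 m³, 9 m³ left
7 containers × 30 m³ = 210 m³; used 169 m³; unused 41 m³.

41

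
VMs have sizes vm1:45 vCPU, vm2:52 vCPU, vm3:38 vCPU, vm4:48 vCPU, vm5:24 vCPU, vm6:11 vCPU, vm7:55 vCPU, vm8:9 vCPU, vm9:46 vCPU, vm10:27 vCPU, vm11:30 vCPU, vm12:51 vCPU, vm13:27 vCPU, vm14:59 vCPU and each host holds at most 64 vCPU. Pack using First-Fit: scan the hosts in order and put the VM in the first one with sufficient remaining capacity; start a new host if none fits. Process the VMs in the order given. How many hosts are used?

vm1 (45 vCPU) → host 1 (remaining 19 vCPU)
vm2 (52 vCPU) → host 2 (remaining 12 vCPU)
vm3 (38 vCPU) → host 3 (remaining 26 vCPU)
vm4 (48 vCPU) → host 4 (remaining 16 vCPU)
vm5 (24 vCPU) → host 3 (remaining 2 vCPU)
vm6 (11 vCPU) → host 1 (remaining 8 vCPU)
vm7 (55 vCPU) → host 5 (remaining 9 vCPU)
vm8 (9 vCPU) → host 2 (remaining 3 vCPU)
vm9 (46 vCPU) → host 6 (remaining 18 vCPU)
vm10 (27 vCPU) → host 7 (remaining 37 vCPU)
vm11 (30 vCPU) → host 7 (remaining 7 vCPU)
vm12 (51 vCPU) → host 8 (remaining 13 vCPU)
vm13 (27 vCPU) → host 9 (remaining 37 vCPU)
vm14 (59 vCPU) → host 10 (remaining 5 vCPU)

10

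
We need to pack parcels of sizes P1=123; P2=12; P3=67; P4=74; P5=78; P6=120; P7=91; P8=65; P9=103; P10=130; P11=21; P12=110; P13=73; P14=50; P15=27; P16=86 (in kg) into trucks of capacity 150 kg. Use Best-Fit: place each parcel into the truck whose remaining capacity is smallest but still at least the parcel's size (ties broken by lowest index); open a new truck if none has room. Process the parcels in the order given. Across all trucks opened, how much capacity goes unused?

270

P1 (123 kg) → truck 1 (remaining 27 kg)
P2 (12 kg) → truck 1 (remaining 15 kg)
P3 (67 kg) → truck 2 (remaining 83 kg)
P4 (74 kg) → truck 2 (remaining 9 kg)
P5 (78 kg) → truck 3 (remaining 72 kg)
P6 (120 kg) → truck 4 (remaining 30 kg)
P7 (91 kg) → truck 5 (remaining 59 kg)
P8 (65 kg) → truck 3 (remaining 7 kg)
P9 (103 kg) → truck 6 (remaining 47 kg)
P10 (130 kg) → truck 7 (remaining 20 kg)
P11 (21 kg) → truck 4 (remaining 9 kg)
P12 (110 kg) → truck 8 (remaining 40 kg)
P13 (73 kg) → truck 9 (remaining 77 kg)
P14 (50 kg) → truck 5 (remaining 9 kg)
P15 (27 kg) → truck 8 (remaining 13 kg)
P16 (86 kg) → truck 10 (remaining 64 kg)
10 trucks × 150 kg = 1500 kg; used 1230 kg; unused 270 kg.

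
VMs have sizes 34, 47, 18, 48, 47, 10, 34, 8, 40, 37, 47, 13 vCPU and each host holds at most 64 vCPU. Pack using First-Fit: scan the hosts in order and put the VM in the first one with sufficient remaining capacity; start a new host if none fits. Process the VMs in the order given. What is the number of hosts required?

Put 34 vCPU in host 1; 30 vCPU remain.
Put 47 vCPU in host 2; 17 vCPU remain.
Put 18 vCPU in host 1; 12 vCPU remain.
Put 48 vCPU in host 3; 16 vCPU remain.
Put 47 vCPU in host 4; 17 vCPU remain.
Put 10 vCPU in host 1; 2 vCPU remain.
Put 34 vCPU in host 5; 30 vCPU remain.
Put 8 vCPU in host 2; 9 vCPU remain.
Put 40 vCPU in host 6; 24 vCPU remain.
Put 37 vCPU in host 7; 27 vCPU remain.
Put 47 vCPU in host 8; 17 vCPU remain.
Put 13 vCPU in host 3; 3 vCPU remain.

8 hosts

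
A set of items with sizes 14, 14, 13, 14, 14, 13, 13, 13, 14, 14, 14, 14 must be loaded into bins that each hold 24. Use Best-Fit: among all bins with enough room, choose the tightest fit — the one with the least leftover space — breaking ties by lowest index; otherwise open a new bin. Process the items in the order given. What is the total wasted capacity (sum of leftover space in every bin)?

124

Put 14 in bin 1; 10 remain.
Put 14 in bin 2; 10 remain.
Put 13 in bin 3; 11 remain.
Put 14 in bin 4; 10 remain.
Put 14 in bin 5; 10 remain.
Put 13 in bin 6; 11 remain.
Put 13 in bin 7; 11 remain.
Put 13 in bin 8; 11 remain.
Put 14 in bin 9; 10 remain.
Put 14 in bin 10; 10 remain.
Put 14 in bin 11; 10 remain.
Put 14 in bin 12; 10 remain.
12 bins × 24 = 288; used 164; unused 124.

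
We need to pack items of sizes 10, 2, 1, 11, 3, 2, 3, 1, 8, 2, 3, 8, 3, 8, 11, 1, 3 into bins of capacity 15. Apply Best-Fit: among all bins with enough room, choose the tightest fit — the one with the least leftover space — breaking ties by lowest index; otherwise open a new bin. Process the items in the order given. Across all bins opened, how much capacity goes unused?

10 → bin 1 (remaining 5)
2 → bin 1 (remaining 3)
1 → bin 1 (remaining 2)
11 → bin 2 (remaining 4)
3 → bin 2 (remaining 1)
2 → bin 1 (remaining 0)
3 → bin 3 (remaining 12)
1 → bin 2 (remaining 0)
8 → bin 3 (remaining 4)
2 → bin 3 (remaining 2)
3 → bin 4 (remaining 12)
8 → bin 4 (remaining 4)
3 → bin 4 (remaining 1)
8 → bin 5 (remaining 7)
11 → bin 6 (remaining 4)
1 → bin 4 (remaining 0)
3 → bin 6 (remaining 1)
6 bins × 15 = 90; used 80; unused 10.

10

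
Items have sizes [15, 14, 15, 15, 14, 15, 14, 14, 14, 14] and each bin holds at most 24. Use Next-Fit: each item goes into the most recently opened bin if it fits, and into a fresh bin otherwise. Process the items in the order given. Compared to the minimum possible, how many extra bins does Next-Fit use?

Next-Fit: [15] [14] [15] [15] [14] [15] [14] [14] [14] [14] → 10 bins.
10 items exceed 12 (half the capacity), and no two of those can share a bin, so at least 10 bins are needed.
So 10 is already optimal.

0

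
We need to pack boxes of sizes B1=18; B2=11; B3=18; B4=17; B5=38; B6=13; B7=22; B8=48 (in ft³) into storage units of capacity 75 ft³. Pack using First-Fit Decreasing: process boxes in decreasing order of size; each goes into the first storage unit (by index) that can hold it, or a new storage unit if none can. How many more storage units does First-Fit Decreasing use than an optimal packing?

0

First-Fit Decreasing: [48,22] [38,18,18] [17,13,11] → 3 storage units.
Total size 185 ft³; any packing needs at least ⌈185/75⌉ = 3 storage units.
So 3 is already optimal.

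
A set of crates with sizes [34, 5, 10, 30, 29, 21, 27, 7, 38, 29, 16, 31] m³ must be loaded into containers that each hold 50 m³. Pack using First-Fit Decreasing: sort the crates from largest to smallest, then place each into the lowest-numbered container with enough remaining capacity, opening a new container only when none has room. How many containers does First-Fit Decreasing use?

7 containers

Sorted descending: 38, 34, 31, 30, 29, 29, 27, 21, 16, 10, 7, 5.
38 m³ → container 1 (remaining 12 m³)
34 m³ → container 2 (remaining 16 m³)
31 m³ → container 3 (remaining 19 m³)
30 m³ → container 4 (remaining 20 m³)
29 m³ → container 5 (remaining 21 m³)
29 m³ → container 6 (remaining 21 m³)
27 m³ → container 7 (remaining 23 m³)
21 m³ → container 5 (remaining 0 m³)
16 m³ → container 2 (remaining 0 m³)
10 m³ → container 1 (remaining 2 m³)
7 m³ → container 3 (remaining 12 m³)
5 m³ → container 3 (remaining 7 m³)
Final containers: [38,10] [34,16] [31,7,5] [30] [29,21] [29] [27].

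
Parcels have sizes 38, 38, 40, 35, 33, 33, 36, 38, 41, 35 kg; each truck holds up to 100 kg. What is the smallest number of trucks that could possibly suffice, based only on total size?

Total size = 38 + 38 + 40 + 35 + 33 + 33 + 36 + 38 + 41 + 35 = 367 kg.
⌈367 / 100⌉ = 4.

4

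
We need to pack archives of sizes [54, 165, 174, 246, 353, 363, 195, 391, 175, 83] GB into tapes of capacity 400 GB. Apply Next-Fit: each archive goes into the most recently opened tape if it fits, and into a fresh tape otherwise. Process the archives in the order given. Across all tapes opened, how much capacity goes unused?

601

54 GB → tape 1 (remaining 346 GB)
165 GB → tape 1 (remaining 181 GB)
174 GB → tape 1 (remaining 7 GB)
246 GB → tape 2 (remaining 154 GB)
353 GB → tape 3 (remaining 47 GB)
363 GB → tape 4 (remaining 37 GB)
195 GB → tape 5 (remaining 205 GB)
391 GB → tape 6 (remaining 9 GB)
175 GB → tape 7 (remaining 225 GB)
83 GB → tape 7 (remaining 142 GB)
7 tapes × 400 GB = 2800 GB; used 2199 GB; unused 601 GB.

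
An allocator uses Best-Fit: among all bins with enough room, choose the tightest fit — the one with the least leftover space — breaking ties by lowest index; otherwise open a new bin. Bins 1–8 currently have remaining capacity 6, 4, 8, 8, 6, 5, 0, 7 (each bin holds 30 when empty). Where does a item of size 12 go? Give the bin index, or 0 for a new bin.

No bin has ≥ 12 free, so a new bin is opened.

0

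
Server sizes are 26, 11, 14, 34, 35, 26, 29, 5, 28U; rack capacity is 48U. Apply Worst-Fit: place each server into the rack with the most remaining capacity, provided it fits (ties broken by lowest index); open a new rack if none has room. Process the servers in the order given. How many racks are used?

Put 26U in rack 1; 22U remain.
Put 11U in rack 1; 11U remain.
Put 14U in rack 2; 34U remain.
Put 34U in rack 2; 0U remain.
Put 35U in rack 3; 13U remain.
Put 26U in rack 4; 22U remain.
Put 29U in rack 5; 19U remain.
Put 5U in rack 4; 17U remain.
Put 28U in rack 6; 20U remain.
Final racks: [26,11] [14,34] [35] [26,5] [29] [28].

6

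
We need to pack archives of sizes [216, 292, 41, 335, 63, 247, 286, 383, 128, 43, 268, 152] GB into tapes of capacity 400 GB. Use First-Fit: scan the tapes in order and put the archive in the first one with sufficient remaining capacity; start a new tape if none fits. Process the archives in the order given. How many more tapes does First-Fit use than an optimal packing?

1

First-Fit: [216,41,63,43] [292] [335] [247,128] [286] [383] [268] [152] → 8 tapes.
Total size 2454 GB; any packing needs at least ⌈2454/400⌉ = 7 tapes.
An optimal packing achieves that bound: [383] [335,63] [292,43,41] [286] [268,128] [247,152] [216] → 7 tapes.
Excess: 8 − 7 = 1.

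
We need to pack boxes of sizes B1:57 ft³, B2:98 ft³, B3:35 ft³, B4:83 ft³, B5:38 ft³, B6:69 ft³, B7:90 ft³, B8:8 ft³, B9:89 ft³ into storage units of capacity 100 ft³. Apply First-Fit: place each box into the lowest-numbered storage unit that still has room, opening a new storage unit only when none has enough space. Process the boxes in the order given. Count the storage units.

7

storage unit 1: place B1 (57 ft³), 43 ft³ left
storage unit 2: place B2 (98 ft³), 2 ft³ left
storage unit 1: place B3 (35 ft³), 8 ft³ left
storage unit 3: place B4 (83 ft³), 17 ft³ left
storage unit 4: place B5 (38 ft³), 62 ft³ left
storage unit 5: place B6 (69 ft³), 31 ft³ left
storage unit 6: place B7 (90 ft³), 10 ft³ left
storage unit 1: place B8 (8 ft³), 0 ft³ left
storage unit 7: place B9 (89 ft³), 11 ft³ left
Final storage units: [57,35,8] [98] [83] [38] [69] [90] [89].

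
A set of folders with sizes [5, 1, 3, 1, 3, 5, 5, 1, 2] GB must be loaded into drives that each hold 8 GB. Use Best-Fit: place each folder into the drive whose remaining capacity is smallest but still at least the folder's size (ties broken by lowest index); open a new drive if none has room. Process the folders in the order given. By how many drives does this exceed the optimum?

0

Best-Fit: [5,1,1,1] [3,3,2] [5] [5] → 4 drives.
Total size 26 GB; any packing needs at least ⌈26/8⌉ = 4 drives.
So 4 is already optimal.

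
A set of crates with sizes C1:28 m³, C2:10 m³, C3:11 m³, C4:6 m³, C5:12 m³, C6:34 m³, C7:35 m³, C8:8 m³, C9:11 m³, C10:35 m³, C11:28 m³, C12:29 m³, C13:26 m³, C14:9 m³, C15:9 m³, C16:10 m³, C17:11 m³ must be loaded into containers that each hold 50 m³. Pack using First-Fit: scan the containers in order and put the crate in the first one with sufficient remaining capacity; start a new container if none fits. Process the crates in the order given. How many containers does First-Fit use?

8

Put C1 (28 m³) in container 1; 22 m³ remain.
Put C2 (10 m³) in container 1; 12 m³ remain.
Put C3 (11 m³) in container 1; 1 m³ remain.
Put C4 (6 m³) in container 2; 44 m³ remain.
Put C5 (12 m³) in container 2; 32 m³ remain.
Put C6 (34 m³) in container 3; 16 m³ remain.
Put C7 (35 m³) in container 4; 15 m³ remain.
Put C8 (8 m³) in container 2; 24 m³ remain.
Put C9 (11 m³) in container 2; 13 m³ remain.
Put C10 (35 m³) in container 5; 15 m³ remain.
Put C11 (28 m³) in container 6; 22 m³ remain.
Put C12 (29 m³) in container 7; 21 m³ remain.
Put C13 (26 m³) in container 8; 24 m³ remain.
Put C14 (9 m³) in container 2; 4 m³ remain.
Put C15 (9 m³) in container 3; 7 m³ remain.
Put C16 (10 m³) in container 4; 5 m³ remain.
Put C17 (11 m³) in container 5; 4 m³ remain.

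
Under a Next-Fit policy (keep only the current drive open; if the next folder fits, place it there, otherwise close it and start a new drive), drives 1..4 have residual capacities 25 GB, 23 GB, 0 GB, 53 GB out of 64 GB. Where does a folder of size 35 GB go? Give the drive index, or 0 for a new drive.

Next-Fit only looks at drive 4, which has 53 GB free.
35 GB fits there.

4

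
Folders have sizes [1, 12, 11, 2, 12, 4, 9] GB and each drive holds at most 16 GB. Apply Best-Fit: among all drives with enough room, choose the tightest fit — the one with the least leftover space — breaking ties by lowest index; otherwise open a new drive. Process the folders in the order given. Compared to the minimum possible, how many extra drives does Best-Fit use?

Best-Fit: [1,12,2] [11] [12,4] [9] → 4 drives.
Total size 51 GB; any packing needs at least ⌈51/16⌉ = 4 drives.
So 4 is already optimal.

0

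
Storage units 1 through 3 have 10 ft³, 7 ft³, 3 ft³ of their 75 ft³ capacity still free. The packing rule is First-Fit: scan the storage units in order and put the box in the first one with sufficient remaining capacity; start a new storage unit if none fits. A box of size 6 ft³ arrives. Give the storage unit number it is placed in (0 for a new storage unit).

Storage units with room: storage unit 1 (10 ft³), storage unit 2 (7 ft³).
The first with room is storage unit 1.

1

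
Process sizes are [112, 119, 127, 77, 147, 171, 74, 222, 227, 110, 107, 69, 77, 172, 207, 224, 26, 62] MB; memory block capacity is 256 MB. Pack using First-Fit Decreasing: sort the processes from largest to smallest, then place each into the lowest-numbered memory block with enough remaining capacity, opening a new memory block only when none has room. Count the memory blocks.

Sorted descending: 227, 224, 222, 207, 172, 171, 147, 127, 119, 112, 110, 107, 77, 77, 74, 69, 62, 26.
Put 227 MB in memory block 1; 29 MB remain.
Put 224 MB in memory block 2; 32 MB remain.
Put 222 MB in memory block 3; 34 MB remain.
Put 207 MB in memory block 4; 49 MB remain.
Put 172 MB in memory block 5; 84 MB remain.
Put 171 MB in memory block 6; 85 MB remain.
Put 147 MB in memory block 7; 109 MB remain.
Put 127 MB in memory block 8; 129 MB remain.
Put 119 MB in memory block 8; 10 MB remain.
Put 112 MB in memory block 9; 144 MB remain.
Put 110 MB in memory block 9; 34 MB remain.
Put 107 MB in memory block 7; 2 MB remain.
Put 77 MB in memory block 5; 7 MB remain.
Put 77 MB in memory block 6; 8 MB remain.
Put 74 MB in memory block 10; 182 MB remain.
Put 69 MB in memory block 10; 113 MB remain.
Put 62 MB in memory block 10; 51 MB remain.
Put 26 MB in memory block 1; 3 MB remain.

10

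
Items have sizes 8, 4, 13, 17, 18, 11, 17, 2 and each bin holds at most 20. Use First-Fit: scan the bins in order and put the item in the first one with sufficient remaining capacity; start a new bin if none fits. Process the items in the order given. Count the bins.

Put 8 in bin 1; 12 remain.
Put 4 in bin 1; 8 remain.
Put 13 in bin 2; 7 remain.
Put 17 in bin 3; 3 remain.
Put 18 in bin 4; 2 remain.
Put 11 in bin 5; 9 remain.
Put 17 in bin 6; 3 remain.
Put 2 in bin 1; 6 remain.

6 bins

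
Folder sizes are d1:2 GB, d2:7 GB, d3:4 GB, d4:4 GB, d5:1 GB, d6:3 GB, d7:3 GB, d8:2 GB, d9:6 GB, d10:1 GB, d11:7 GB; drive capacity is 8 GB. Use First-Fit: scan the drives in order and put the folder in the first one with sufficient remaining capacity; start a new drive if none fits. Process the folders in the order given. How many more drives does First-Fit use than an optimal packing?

First-Fit: [2,4,1,1] [7] [4,3] [3,2] [6] [7] → 6 drives.
Total size 40 GB; any packing needs at least ⌈40/8⌉ = 5 drives.
An optimal packing achieves that bound: [7,1] [7,1] [6,2] [4,4] [3,3,2] → 5 drives.
Excess: 6 − 5 = 1.

1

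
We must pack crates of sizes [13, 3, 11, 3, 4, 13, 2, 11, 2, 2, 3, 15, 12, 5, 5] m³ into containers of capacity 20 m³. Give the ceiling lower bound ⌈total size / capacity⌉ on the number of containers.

Total size = 13 + 3 + 11 + 3 + 4 + 13 + 2 + 11 + 2 + 2 + 3 + 15 + 12 + 5 + 5 = 104 m³.
⌈104 / 20⌉ = 6.

6 containers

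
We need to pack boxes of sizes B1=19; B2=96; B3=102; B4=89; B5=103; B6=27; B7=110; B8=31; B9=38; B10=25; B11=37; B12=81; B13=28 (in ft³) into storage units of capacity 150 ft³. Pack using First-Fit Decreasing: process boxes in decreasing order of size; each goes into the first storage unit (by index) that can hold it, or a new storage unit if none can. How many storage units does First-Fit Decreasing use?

Sorted descending: 110, 103, 102, 96, 89, 81, 38, 37, 31, 28, 27, 25, 19.
110 ft³ → storage unit 1 (remaining 40 ft³)
103 ft³ → storage unit 2 (remaining 47 ft³)
102 ft³ → storage unit 3 (remaining 48 ft³)
96 ft³ → storage unit 4 (remaining 54 ft³)
89 ft³ → storage unit 5 (remaining 61 ft³)
81 ft³ → storage unit 6 (remaining 69 ft³)
38 ft³ → storage unit 1 (remaining 2 ft³)
37 ft³ → storage unit 2 (remaining 10 ft³)
31 ft³ → storage unit 3 (remaining 17 ft³)
28 ft³ → storage unit 4 (remaining 26 ft³)
27 ft³ → storage unit 5 (remaining 34 ft³)
25 ft³ → storage unit 4 (remaining 1 ft³)
19 ft³ → storage unit 5 (remaining 15 ft³)
Final storage units: [110,38] [103,37] [102,31] [96,28,25] [89,27,19] [81].

6 storage units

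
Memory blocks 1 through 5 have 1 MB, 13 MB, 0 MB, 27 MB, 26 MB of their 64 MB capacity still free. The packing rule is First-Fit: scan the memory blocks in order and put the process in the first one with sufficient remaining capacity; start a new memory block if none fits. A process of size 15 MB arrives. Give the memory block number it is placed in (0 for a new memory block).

Memory blocks with room: memory block 4 (27 MB), memory block 5 (26 MB).
The first with room is memory block 4.

4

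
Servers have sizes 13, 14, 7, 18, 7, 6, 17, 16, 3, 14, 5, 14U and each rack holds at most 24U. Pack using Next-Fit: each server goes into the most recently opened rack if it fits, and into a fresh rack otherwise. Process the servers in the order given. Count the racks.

8

13U → rack 1 (remaining 11U)
14U → rack 2 (remaining 10U)
7U → rack 2 (remaining 3U)
18U → rack 3 (remaining 6U)
7U → rack 4 (remaining 17U)
6U → rack 4 (remaining 11U)
17U → rack 5 (remaining 7U)
16U → rack 6 (remaining 8U)
3U → rack 6 (remaining 5U)
14U → rack 7 (remaining 10U)
5U → rack 7 (remaining 5U)
14U → rack 8 (remaining 10U)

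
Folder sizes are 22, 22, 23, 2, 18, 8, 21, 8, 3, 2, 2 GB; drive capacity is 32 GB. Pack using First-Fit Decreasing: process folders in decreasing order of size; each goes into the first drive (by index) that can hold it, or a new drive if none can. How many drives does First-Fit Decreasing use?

5 drives

Sorted descending: 23, 22, 22, 21, 18, 8, 8, 3, 2, 2, 2.
drive 1: place 23 GB, 9 GB left
drive 2: place 22 GB, 10 GB left
drive 3: place 22 GB, 10 GB left
drive 4: place 21 GB, 11 GB left
drive 5: place 18 GB, 14 GB left
drive 1: place 8 GB, 1 GB left
drive 2: place 8 GB, 2 GB left
drive 3: place 3 GB, 7 GB left
drive 2: place 2 GB, 0 GB left
drive 3: place 2 GB, 5 GB left
drive 3: place 2 GB, 3 GB left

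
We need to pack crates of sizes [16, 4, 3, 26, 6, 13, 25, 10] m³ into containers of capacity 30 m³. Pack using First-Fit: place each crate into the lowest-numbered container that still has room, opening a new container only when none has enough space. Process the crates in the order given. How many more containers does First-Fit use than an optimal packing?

First-Fit: [16,4,3,6] [26] [13,10] [25] → 4 containers.
Total size 103 m³; any packing needs at least ⌈103/30⌉ = 4 containers.
So 4 is already optimal.

0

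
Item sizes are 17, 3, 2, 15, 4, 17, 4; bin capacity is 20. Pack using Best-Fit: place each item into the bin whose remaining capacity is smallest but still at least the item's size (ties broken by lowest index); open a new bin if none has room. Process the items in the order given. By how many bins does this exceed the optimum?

Best-Fit: [17,3] [2,15] [4,4] [17] → 4 bins.
Total size 62; any packing needs at least ⌈62/20⌉ = 4 bins.
So 4 is already optimal.

0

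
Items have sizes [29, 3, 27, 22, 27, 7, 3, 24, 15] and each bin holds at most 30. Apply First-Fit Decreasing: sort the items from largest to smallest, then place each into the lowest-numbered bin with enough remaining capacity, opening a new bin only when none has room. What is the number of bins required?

6

Sorted descending: 29, 27, 27, 24, 22, 15, 7, 3, 3.
bin 1: place 29, 1 left
bin 2: place 27, 3 left
bin 3: place 27, 3 left
bin 4: place 24, 6 left
bin 5: place 22, 8 left
bin 6: place 15, 15 left
bin 5: place 7, 1 left
bin 2: place 3, 0 left
bin 3: place 3, 0 left
Final bins: [29] [27,3] [27,3] [24] [22,7] [15].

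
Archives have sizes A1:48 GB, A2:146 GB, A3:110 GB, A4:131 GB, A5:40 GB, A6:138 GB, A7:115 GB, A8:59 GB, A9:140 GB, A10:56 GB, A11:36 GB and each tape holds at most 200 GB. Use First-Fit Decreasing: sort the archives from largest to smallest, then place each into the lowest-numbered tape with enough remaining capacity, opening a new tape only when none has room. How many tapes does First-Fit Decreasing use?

Sorted descending: 146, 140, 138, 131, 115, 110, 59, 56, 48, 40, 36.
Put 146 GB in tape 1; 54 GB remain.
Put 140 GB in tape 2; 60 GB remain.
Put 138 GB in tape 3; 62 GB remain.
Put 131 GB in tape 4; 69 GB remain.
Put 115 GB in tape 5; 85 GB remain.
Put 110 GB in tape 6; 90 GB remain.
Put 59 GB in tape 2; 1 GB remain.
Put 56 GB in tape 3; 6 GB remain.
Put 48 GB in tape 1; 6 GB remain.
Put 40 GB in tape 4; 29 GB remain.
Put 36 GB in tape 5; 49 GB remain.

6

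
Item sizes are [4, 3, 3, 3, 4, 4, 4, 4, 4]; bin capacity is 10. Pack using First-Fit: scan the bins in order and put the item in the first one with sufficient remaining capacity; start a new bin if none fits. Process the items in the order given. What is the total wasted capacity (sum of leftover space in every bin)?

7

bin 1: place 4, 6 left
bin 1: place 3, 3 left
bin 1: place 3, 0 left
bin 2: place 3, 7 left
bin 2: place 4, 3 left
bin 3: place 4, 6 left
bin 3: place 4, 2 left
bin 4: place 4, 6 left
bin 4: place 4, 2 left
4 bins × 10 = 40; used 33; unused 7.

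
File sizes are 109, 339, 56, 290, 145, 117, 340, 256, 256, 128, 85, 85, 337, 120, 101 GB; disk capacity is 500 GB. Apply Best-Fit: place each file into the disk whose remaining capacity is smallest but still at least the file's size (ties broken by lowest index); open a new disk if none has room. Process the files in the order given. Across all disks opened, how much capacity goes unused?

Put 109 GB in disk 1; 391 GB remain.
Put 339 GB in disk 1; 52 GB remain.
Put 56 GB in disk 2; 444 GB remain.
Put 290 GB in disk 2; 154 GB remain.
Put 145 GB in disk 2; 9 GB remain.
Put 117 GB in disk 3; 383 GB remain.
Put 340 GB in disk 3; 43 GB remain.
Put 256 GB in disk 4; 244 GB remain.
Put 256 GB in disk 5; 244 GB remain.
Put 128 GB in disk 4; 116 GB remain.
Put 85 GB in disk 4; 31 GB remain.
Put 85 GB in disk 5; 159 GB remain.
Put 337 GB in disk 6; 163 GB remain.
Put 120 GB in disk 5; 39 GB remain.
Put 101 GB in disk 6; 62 GB remain.
6 disks × 500 GB = 3000 GB; used 2764 GB; unused 236 GB.

236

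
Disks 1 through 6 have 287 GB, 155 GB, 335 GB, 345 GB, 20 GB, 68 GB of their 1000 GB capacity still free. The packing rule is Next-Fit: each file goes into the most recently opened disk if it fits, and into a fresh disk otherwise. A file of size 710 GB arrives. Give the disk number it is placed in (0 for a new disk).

Next-Fit only looks at disk 6, which has 68 GB free.
710 GB does not fit, so a new disk is opened.

0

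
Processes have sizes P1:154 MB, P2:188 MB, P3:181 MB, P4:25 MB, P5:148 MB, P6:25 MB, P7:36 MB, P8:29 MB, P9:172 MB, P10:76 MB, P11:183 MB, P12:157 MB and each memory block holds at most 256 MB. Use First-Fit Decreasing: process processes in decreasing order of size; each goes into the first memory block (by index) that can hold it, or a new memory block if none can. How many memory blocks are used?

Sorted descending: 188, 183, 181, 172, 157, 154, 148, 76, 36, 29, 25, 25.
188 MB → memory block 1 (remaining 68 MB)
183 MB → memory block 2 (remaining 73 MB)
181 MB → memory block 3 (remaining 75 MB)
172 MB → memory block 4 (remaining 84 MB)
157 MB → memory block 5 (remaining 99 MB)
154 MB → memory block 6 (remaining 102 MB)
148 MB → memory block 7 (remaining 108 MB)
76 MB → memory block 4 (remaining 8 MB)
36 MB → memory block 1 (remaining 32 MB)
29 MB → memory block 1 (remaining 3 MB)
25 MB → memory block 2 (remaining 48 MB)
25 MB → memory block 2 (remaining 23 MB)

7 memory blocks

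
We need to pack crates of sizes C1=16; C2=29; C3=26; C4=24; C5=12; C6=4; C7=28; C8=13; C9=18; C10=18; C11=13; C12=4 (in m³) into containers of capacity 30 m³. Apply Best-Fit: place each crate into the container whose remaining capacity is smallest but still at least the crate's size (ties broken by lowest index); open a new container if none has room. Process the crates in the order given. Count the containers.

C1 (16 m³) → container 1 (remaining 14 m³)
C2 (29 m³) → container 2 (remaining 1 m³)
C3 (26 m³) → container 3 (remaining 4 m³)
C4 (24 m³) → container 4 (remaining 6 m³)
C5 (12 m³) → container 1 (remaining 2 m³)
C6 (4 m³) → container 3 (remaining 0 m³)
C7 (28 m³) → container 5 (remaining 2 m³)
C8 (13 m³) → container 6 (remaining 17 m³)
C9 (18 m³) → container 7 (remaining 12 m³)
C10 (18 m³) → container 8 (remaining 12 m³)
C11 (13 m³) → container 6 (remaining 4 m³)
C12 (4 m³) → container 6 (remaining 0 m³)

8 containers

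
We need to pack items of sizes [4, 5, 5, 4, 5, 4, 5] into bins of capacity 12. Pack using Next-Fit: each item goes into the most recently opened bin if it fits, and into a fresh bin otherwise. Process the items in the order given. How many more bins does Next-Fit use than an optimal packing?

1

Next-Fit: [4,5] [5,4] [5,4] [5] → 4 bins.
Total size 32; any packing needs at least ⌈32/12⌉ = 3 bins.
An optimal packing achieves that bound: [5,5] [5,5] [4,4,4] → 3 bins.
Excess: 4 − 3 = 1.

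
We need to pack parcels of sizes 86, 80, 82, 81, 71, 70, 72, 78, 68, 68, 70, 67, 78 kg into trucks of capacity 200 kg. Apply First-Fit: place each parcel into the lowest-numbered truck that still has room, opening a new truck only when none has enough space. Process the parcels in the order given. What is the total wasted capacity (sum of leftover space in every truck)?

429

truck 1: place 86 kg, 114 kg left
truck 1: place 80 kg, 34 kg left
truck 2: place 82 kg, 118 kg left
truck 2: place 81 kg, 37 kg left
truck 3: place 71 kg, 129 kg left
truck 3: place 70 kg, 59 kg left
truck 4: place 72 kg, 128 kg left
truck 4: place 78 kg, 50 kg left
truck 5: place 68 kg, 132 kg left
truck 5: place 68 kg, 64 kg left
truck 6: place 70 kg, 130 kg left
truck 6: place 67 kg, 63 kg left
truck 7: place 78 kg, 122 kg left
7 trucks × 200 kg = 1400 kg; used 971 kg; unused 429 kg.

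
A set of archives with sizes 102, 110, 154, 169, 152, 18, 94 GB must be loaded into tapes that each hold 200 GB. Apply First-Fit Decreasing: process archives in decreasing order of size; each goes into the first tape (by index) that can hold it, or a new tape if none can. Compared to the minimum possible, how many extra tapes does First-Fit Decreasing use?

First-Fit Decreasing: [169,18] [154] [152] [110] [102,94] → 5 tapes.
5 archives exceed 100 GB (half the capacity), and no two of those can share a tape, so at least 5 tapes are needed.
So 5 is already optimal.

0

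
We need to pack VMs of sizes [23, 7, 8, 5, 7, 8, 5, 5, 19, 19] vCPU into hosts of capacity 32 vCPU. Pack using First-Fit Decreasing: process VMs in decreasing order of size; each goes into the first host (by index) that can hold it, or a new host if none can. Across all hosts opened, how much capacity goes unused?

22

Sorted descending: 23, 19, 19, 8, 8, 7, 7, 5, 5, 5.
host 1: place 23 vCPU, 9 vCPU left
host 2: place 19 vCPU, 13 vCPU left
host 3: place 19 vCPU, 13 vCPU left
host 1: place 8 vCPU, 1 vCPU left
host 2: place 8 vCPU, 5 vCPU left
host 3: place 7 vCPU, 6 vCPU left
host 4: place 7 vCPU, 25 vCPU left
host 2: place 5 vCPU, 0 vCPU left
host 3: place 5 vCPU, 1 vCPU left
host 4: place 5 vCPU, 20 vCPU left
4 hosts × 32 vCPU = 128 vCPU; used 106 vCPU; unused 22 vCPU.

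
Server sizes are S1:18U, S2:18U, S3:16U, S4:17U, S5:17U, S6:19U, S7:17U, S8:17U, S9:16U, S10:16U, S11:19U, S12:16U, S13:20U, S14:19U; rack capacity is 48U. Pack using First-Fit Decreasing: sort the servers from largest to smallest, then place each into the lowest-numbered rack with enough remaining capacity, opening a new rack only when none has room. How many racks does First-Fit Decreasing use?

7

Sorted descending: 20, 19, 19, 19, 18, 18, 17, 17, 17, 17, 16, 16, 16, 16.
20U → rack 1 (remaining 28U)
19U → rack 1 (remaining 9U)
19U → rack 2 (remaining 29U)
19U → rack 2 (remaining 10U)
18U → rack 3 (remaining 30U)
18U → rack 3 (remaining 12U)
17U → rack 4 (remaining 31U)
17U → rack 4 (remaining 14U)
17U → rack 5 (remaining 31U)
17U → rack 5 (remaining 14U)
16U → rack 6 (remaining 32U)
16U → rack 6 (remaining 16U)
16U → rack 6 (remaining 0U)
16U → rack 7 (remaining 32U)
Final racks: [20,19] [19,19] [18,18] [17,17] [17,17] [16,16,16] [16].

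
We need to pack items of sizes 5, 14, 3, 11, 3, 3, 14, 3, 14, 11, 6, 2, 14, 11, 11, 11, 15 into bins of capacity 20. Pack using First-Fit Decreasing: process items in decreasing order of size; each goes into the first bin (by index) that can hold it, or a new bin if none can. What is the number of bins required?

10 bins

Sorted descending: 15, 14, 14, 14, 14, 11, 11, 11, 11, 11, 6, 5, 3, 3, 3, 3, 2.
Put 15 in bin 1; 5 remain.
Put 14 in bin 2; 6 remain.
Put 14 in bin 3; 6 remain.
Put 14 in bin 4; 6 remain.
Put 14 in bin 5; 6 remain.
Put 11 in bin 6; 9 remain.
Put 11 in bin 7; 9 remain.
Put 11 in bin 8; 9 remain.
Put 11 in bin 9; 9 remain.
Put 11 in bin 10; 9 remain.
Put 6 in bin 2; 0 remain.
Put 5 in bin 1; 0 remain.
Put 3 in bin 3; 3 remain.
Put 3 in bin 3; 0 remain.
Put 3 in bin 4; 3 remain.
Put 3 in bin 4; 0 remain.
Put 2 in bin 5; 4 remain.
Final bins: [15,5] [14,6] [14,3,3] [14,3,3] [14,2] [11] [11] [11] [11] [11].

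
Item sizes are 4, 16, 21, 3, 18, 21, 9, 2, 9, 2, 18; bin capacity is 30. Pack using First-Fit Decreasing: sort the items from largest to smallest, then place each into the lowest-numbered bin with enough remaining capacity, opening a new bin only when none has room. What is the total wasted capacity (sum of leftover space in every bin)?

Sorted descending: 21, 21, 18, 18, 16, 9, 9, 4, 3, 2, 2.
21 → bin 1 (remaining 9)
21 → bin 2 (remaining 9)
18 → bin 3 (remaining 12)
18 → bin 4 (remaining 12)
16 → bin 5 (remaining 14)
9 → bin 1 (remaining 0)
9 → bin 2 (remaining 0)
4 → bin 3 (remaining 8)
3 → bin 3 (remaining 5)
2 → bin 3 (remaining 3)
2 → bin 3 (remaining 1)
5 bins × 30 = 150; used 123; unused 27.

27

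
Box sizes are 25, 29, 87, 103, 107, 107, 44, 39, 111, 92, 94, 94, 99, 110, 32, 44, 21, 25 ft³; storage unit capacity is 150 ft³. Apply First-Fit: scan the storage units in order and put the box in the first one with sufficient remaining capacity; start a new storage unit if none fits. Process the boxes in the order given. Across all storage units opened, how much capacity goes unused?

Put 25 ft³ in storage unit 1; 125 ft³ remain.
Put 29 ft³ in storage unit 1; 96 ft³ remain.
Put 87 ft³ in storage unit 1; 9 ft³ remain.
Put 103 ft³ in storage unit 2; 47 ft³ remain.
Put 107 ft³ in storage unit 3; 43 ft³ remain.
Put 107 ft³ in storage unit 4; 43 ft³ remain.
Put 44 ft³ in storage unit 2; 3 ft³ remain.
Put 39 ft³ in storage unit 3; 4 ft³ remain.
Put 111 ft³ in storage unit 5; 39 ft³ remain.
Put 92 ft³ in storage unit 6; 58 ft³ remain.
Put 94 ft³ in storage unit 7; 56 ft³ remain.
Put 94 ft³ in storage unit 8; 56 ft³ remain.
Put 99 ft³ in storage unit 9; 51 ft³ remain.
Put 110 ft³ in storage unit 10; 40 ft³ remain.
Put 32 ft³ in storage unit 4; 11 ft³ remain.
Put 44 ft³ in storage unit 6; 14 ft³ remain.
Put 21 ft³ in storage unit 5; 18 ft³ remain.
Put 25 ft³ in storage unit 7; 31 ft³ remain.
10 storage units × 150 ft³ = 1500 ft³; used 1263 ft³; unused 237 ft³.

237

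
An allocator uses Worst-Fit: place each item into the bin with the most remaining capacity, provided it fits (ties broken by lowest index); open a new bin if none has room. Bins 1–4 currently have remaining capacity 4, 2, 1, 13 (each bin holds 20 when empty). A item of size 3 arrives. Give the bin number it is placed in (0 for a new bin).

Bins with room: bin 1 (4), bin 4 (13).
Most room is bin 4 with 13 free.

4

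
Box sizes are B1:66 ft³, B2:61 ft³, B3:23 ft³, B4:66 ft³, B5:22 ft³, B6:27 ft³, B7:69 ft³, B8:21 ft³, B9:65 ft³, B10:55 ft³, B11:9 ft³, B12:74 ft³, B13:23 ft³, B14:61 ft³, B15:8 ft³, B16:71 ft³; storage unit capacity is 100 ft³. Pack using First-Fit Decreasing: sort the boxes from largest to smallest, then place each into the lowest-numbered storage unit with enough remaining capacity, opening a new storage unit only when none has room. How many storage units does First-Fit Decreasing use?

Sorted descending: 74, 71, 69, 66, 66, 65, 61, 61, 55, 27, 23, 23, 22, 21, 9, 8.
74 ft³ → storage unit 1 (remaining 26 ft³)
71 ft³ → storage unit 2 (remaining 29 ft³)
69 ft³ → storage unit 3 (remaining 31 ft³)
66 ft³ → storage unit 4 (remaining 34 ft³)
66 ft³ → storage unit 5 (remaining 34 ft³)
65 ft³ → storage unit 6 (remaining 35 ft³)
61 ft³ → storage unit 7 (remaining 39 ft³)
61 ft³ → storage unit 8 (remaining 39 ft³)
55 ft³ → storage unit 9 (remaining 45 ft³)
27 ft³ → storage unit 2 (remaining 2 ft³)
23 ft³ → storage unit 1 (remaining 3 ft³)
23 ft³ → storage unit 3 (remaining 8 ft³)
22 ft³ → storage unit 4 (remaining 12 ft³)
21 ft³ → storage unit 5 (remaining 13 ft³)
9 ft³ → storage unit 4 (remaining 3 ft³)
8 ft³ → storage unit 3 (remaining 0 ft³)
Final storage units: [74,23] [71,27] [69,23,8] [66,22,9] [66,21] [65] [61] [61] [55].

9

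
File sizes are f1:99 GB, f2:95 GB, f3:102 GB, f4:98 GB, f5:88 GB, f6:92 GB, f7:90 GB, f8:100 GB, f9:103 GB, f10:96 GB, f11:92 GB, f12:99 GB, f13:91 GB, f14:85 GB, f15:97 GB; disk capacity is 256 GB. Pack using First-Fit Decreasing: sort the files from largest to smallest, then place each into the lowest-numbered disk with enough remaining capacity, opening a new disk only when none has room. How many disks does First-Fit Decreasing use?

8

Sorted descending: 103, 102, 100, 99, 99, 98, 97, 96, 95, 92, 92, 91, 90, 88, 85.
103 GB → disk 1 (remaining 153 GB)
102 GB → disk 1 (remaining 51 GB)
100 GB → disk 2 (remaining 156 GB)
99 GB → disk 2 (remaining 57 GB)
99 GB → disk 3 (remaining 157 GB)
98 GB → disk 3 (remaining 59 GB)
97 GB → disk 4 (remaining 159 GB)
96 GB → disk 4 (remaining 63 GB)
95 GB → disk 5 (remaining 161 GB)
92 GB → disk 5 (remaining 69 GB)
92 GB → disk 6 (remaining 164 GB)
91 GB → disk 6 (remaining 73 GB)
90 GB → disk 7 (remaining 166 GB)
88 GB → disk 7 (remaining 78 GB)
85 GB → disk 8 (remaining 171 GB)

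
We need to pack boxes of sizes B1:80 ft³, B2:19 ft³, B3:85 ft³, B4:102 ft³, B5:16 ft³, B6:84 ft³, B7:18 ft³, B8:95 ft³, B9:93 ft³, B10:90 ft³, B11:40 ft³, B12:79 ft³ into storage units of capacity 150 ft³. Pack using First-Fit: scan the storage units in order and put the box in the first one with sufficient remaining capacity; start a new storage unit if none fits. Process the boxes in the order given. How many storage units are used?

Put B1 (80 ft³) in storage unit 1; 70 ft³ remain.
Put B2 (19 ft³) in storage unit 1; 51 ft³ remain.
Put B3 (85 ft³) in storage unit 2; 65 ft³ remain.
Put B4 (102 ft³) in storage unit 3; 48 ft³ remain.
Put B5 (16 ft³) in storage unit 1; 35 ft³ remain.
Put B6 (84 ft³) in storage unit 4; 66 ft³ remain.
Put B7 (18 ft³) in storage unit 1; 17 ft³ remain.
Put B8 (95 ft³) in storage unit 5; 55 ft³ remain.
Put B9 (93 ft³) in storage unit 6; 57 ft³ remain.
Put B10 (90 ft³) in storage unit 7; 60 ft³ remain.
Put B11 (40 ft³) in storage unit 2; 25 ft³ remain.
Put B12 (79 ft³) in storage unit 8; 71 ft³ remain.

8 storage units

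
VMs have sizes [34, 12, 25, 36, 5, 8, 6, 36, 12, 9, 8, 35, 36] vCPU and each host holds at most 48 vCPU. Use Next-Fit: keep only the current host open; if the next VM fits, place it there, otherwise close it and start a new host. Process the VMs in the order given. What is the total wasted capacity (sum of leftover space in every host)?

34 vCPU → host 1 (remaining 14 vCPU)
12 vCPU → host 1 (remaining 2 vCPU)
25 vCPU → host 2 (remaining 23 vCPU)
36 vCPU → host 3 (remaining 12 vCPU)
5 vCPU → host 3 (remaining 7 vCPU)
8 vCPU → host 4 (remaining 40 vCPU)
6 vCPU → host 4 (remaining 34 vCPU)
36 vCPU → host 5 (remaining 12 vCPU)
12 vCPU → host 5 (remaining 0 vCPU)
9 vCPU → host 6 (remaining 39 vCPU)
8 vCPU → host 6 (remaining 31 vCPU)
35 vCPU → host 7 (remaining 13 vCPU)
36 vCPU → host 8 (remaining 12 vCPU)
8 hosts × 48 vCPU = 384 vCPU; used 262 vCPU; unused 122 vCPU.

122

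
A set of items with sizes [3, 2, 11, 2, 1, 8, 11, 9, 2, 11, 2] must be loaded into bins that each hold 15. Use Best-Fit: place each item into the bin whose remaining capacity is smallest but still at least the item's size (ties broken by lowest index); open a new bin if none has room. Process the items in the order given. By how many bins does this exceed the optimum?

0

Best-Fit: [3,2,8,2] [11,2,1] [11,2] [9] [11] → 5 bins.
Total size 62; any packing needs at least ⌈62/15⌉ = 5 bins.
So 5 is already optimal.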